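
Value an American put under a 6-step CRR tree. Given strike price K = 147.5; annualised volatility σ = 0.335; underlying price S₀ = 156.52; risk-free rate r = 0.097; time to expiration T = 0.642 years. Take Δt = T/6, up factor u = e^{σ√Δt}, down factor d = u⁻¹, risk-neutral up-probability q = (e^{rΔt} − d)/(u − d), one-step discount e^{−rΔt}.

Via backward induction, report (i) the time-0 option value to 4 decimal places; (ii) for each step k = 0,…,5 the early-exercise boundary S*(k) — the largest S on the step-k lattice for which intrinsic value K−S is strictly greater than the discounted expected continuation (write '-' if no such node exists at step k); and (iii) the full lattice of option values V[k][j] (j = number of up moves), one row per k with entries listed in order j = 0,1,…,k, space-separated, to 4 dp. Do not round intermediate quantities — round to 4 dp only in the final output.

price = 9.1097
boundary = - - - 112.6674 100.9735 112.6674
tree:
9.1097
14.7884 4.0534
23.1900 7.3341 1.1081
34.8326 12.9142 2.3333 0.0000
46.5265 21.8678 4.9132 0.0000 0.0000
57.0066 34.8326 10.3456 0.0000 0.0000 0.0000
66.3990 46.5265 21.7845 0.0000 0.0000 0.0000 0.0000

params: Δt=0.10700 u=1.11581 d=0.89621 q=0.52014 e^(-rΔt)=0.98967
t_6 payoffs: 66.3990 46.5265 21.7845 0.0000 0.0000 0.0000 0.0000
t_5: node(5,0) S=90.4934 payoff=57.0066 vs cont=55.4836 → 57.0066 [stop]  node(5,1) S=112.6674 payoff=34.8326 vs cont=33.3097 → 34.8326 [stop]  node(5,2) S=140.2747 payoff=7.2253 vs cont=10.3456 → 10.3456 [wait]  node(5,3) S=174.6467 payoff=0.0000 vs cont=0.0000 → 0.0000 [wait]  node(5,4) S=217.4411 payoff=0.0000 vs cont=0.0000 → 0.0000 [wait]  node(5,5) S=270.7215 payoff=0.0000 vs cont=0.0000 → 0.0000 [wait]  ⇒ S*(5)=112.6674
t_4: node(4,0) S=100.9735 payoff=46.5265 vs cont=45.0035 → 46.5265 [stop]  node(4,1) S=125.7155 payoff=21.7845 vs cont=21.8678 → 21.8678 [wait]  node(4,2) S=156.5200 payoff=0.0000 vs cont=4.9132 → 4.9132 [wait]  node(4,3) S=194.8727 payoff=0.0000 vs cont=0.0000 → 0.0000 [wait]  node(4,4) S=242.6231 payoff=0.0000 vs cont=0.0000 → 0.0000 [wait]  ⇒ S*(4)=100.9735
t_3: node(3,0) S=112.6674 payoff=34.8326 vs cont=33.3525 → 34.8326 [stop]  node(3,1) S=140.2747 payoff=7.2253 vs cont=12.9142 → 12.9142 [wait]  node(3,2) S=174.6467 payoff=0.0000 vs cont=2.3333 → 2.3333 [wait]  node(3,3) S=217.4411 payoff=0.0000 vs cont=0.0000 → 0.0000 [wait]  ⇒ S*(3)=112.6674
t_2: node(2,0) S=125.7155 payoff=21.7845 vs cont=23.1900 → 23.1900 [wait]  node(2,1) S=156.5200 payoff=0.0000 vs cont=7.3341 → 7.3341 [wait]  node(2,2) S=194.8727 payoff=0.0000 vs cont=1.1081 → 1.1081 [wait]  ⇒ S*(2)=-
t_1: node(1,0) S=140.2747 payoff=7.2253 vs cont=14.7884 → 14.7884 [wait]  node(1,1) S=174.6467 payoff=0.0000 vs cont=4.0534 → 4.0534 [wait]  ⇒ S*(1)=-
t_0: node(0,0) S=156.5200 payoff=0.0000 vs cont=9.1097 → 9.1097 [wait]  ⇒ S*(0)=-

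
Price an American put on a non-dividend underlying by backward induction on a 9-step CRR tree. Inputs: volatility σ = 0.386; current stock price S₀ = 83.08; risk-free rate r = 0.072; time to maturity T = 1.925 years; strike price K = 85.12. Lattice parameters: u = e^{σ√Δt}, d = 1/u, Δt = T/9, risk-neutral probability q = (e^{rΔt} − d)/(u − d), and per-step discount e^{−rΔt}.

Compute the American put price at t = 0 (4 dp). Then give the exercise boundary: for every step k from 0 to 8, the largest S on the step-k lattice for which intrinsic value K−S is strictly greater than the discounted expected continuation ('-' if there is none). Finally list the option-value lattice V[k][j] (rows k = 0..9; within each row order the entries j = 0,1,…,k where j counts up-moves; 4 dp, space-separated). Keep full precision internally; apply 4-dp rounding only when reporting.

params: Δt=0.21389 u=1.19544 d=0.83651 q=0.49873 e^(-rΔt)=0.98472
t_9 payoffs: 68.4578 61.3082 51.0909 36.4895 15.6228 0.0000 0.0000 0.0000 0.0000 0.0000
t_8: node(8,0) S=19.9188 payoff=65.2012 vs cont=63.9004 → 65.2012 [stop]  node(8,1) S=28.4656 payoff=56.6544 vs cont=55.3536 → 56.6544 [stop]  node(8,2) S=40.6799 payoff=44.4401 vs cont=43.1393 → 44.4401 [stop]  node(8,3) S=58.1350 payoff=26.9850 vs cont=25.6842 → 26.9850 [stop]  node(8,4) S=83.0800 payoff=2.0400 vs cont=7.7116 → 7.7116 [wait]  node(8,5) S=118.7285 payoff=0.0000 vs cont=0.0000 → 0.0000 [wait]  node(8,6) S=169.6733 payoff=0.0000 vs cont=0.0000 → 0.0000 [wait]  node(8,7) S=242.4779 payoff=0.0000 vs cont=0.0000 → 0.0000 [wait]  node(8,8) S=346.5219 payoff=0.0000 vs cont=0.0000 → 0.0000 [wait]  ⇒ S*(8)=58.1350
t_7: node(7,0) S=23.8118 payoff=61.3082 vs cont=60.0074 → 61.3082 [stop]  node(7,1) S=34.0291 payoff=51.0909 vs cont=49.7901 → 51.0909 [stop]  node(7,2) S=48.6305 payoff=36.4895 vs cont=35.1887 → 36.4895 [stop]  node(7,3) S=69.4972 payoff=15.6228 vs cont=17.1074 → 17.1074 [wait]  node(7,4) S=99.3175 payoff=0.0000 vs cont=3.8066 → 3.8066 [wait]  node(7,5) S=141.9333 payoff=0.0000 vs cont=0.0000 → 0.0000 [wait]  node(7,6) S=202.8350 payoff=0.0000 vs cont=0.0000 → 0.0000 [wait]  node(7,7) S=289.8688 payoff=0.0000 vs cont=0.0000 → 0.0000 [wait]  ⇒ S*(7)=48.6305
t_6: node(6,0) S=28.4656 payoff=56.6544 vs cont=55.3536 → 56.6544 [stop]  node(6,1) S=40.6799 payoff=44.4401 vs cont=43.1393 → 44.4401 [stop]  node(6,2) S=58.1350 payoff=26.9850 vs cont=26.4132 → 26.9850 [stop]  node(6,3) S=83.0800 payoff=2.0400 vs cont=10.3139 → 10.3139 [wait]  node(6,4) S=118.7285 payoff=0.0000 vs cont=1.8790 → 1.8790 [wait]  node(6,5) S=169.6733 payoff=0.0000 vs cont=0.0000 → 0.0000 [wait]  node(6,6) S=242.4779 payoff=0.0000 vs cont=0.0000 → 0.0000 [wait]  ⇒ S*(6)=58.1350
t_5: node(5,0) S=34.0291 payoff=51.0909 vs cont=49.7901 → 51.0909 [stop]  node(5,1) S=48.6305 payoff=36.4895 vs cont=35.1887 → 36.4895 [stop]  node(5,2) S=69.4972 payoff=15.6228 vs cont=18.3853 → 18.3853 [wait]  node(5,3) S=99.3175 payoff=0.0000 vs cont=6.0138 → 6.0138 [wait]  node(5,4) S=141.9333 payoff=0.0000 vs cont=0.9275 → 0.9275 [wait]  node(5,5) S=202.8350 payoff=0.0000 vs cont=0.0000 → 0.0000 [wait]  ⇒ S*(5)=48.6305
t_4: node(4,0) S=40.6799 payoff=44.4401 vs cont=43.1393 → 44.4401 [stop]  node(4,1) S=58.1350 payoff=26.9850 vs cont=27.0408 → 27.0408 [wait]  node(4,2) S=83.0800 payoff=2.0400 vs cont=12.0287 → 12.0287 [wait]  node(4,3) S=118.7285 payoff=0.0000 vs cont=3.4240 → 3.4240 [wait]  node(4,4) S=169.6733 payoff=0.0000 vs cont=0.4578 → 0.4578 [wait]  ⇒ S*(4)=40.6799
t_3: node(3,0) S=48.6305 payoff=36.4895 vs cont=35.2161 → 36.4895 [stop]  node(3,1) S=69.4972 payoff=15.6228 vs cont=19.2551 → 19.2551 [wait]  node(3,2) S=99.3175 payoff=0.0000 vs cont=7.6191 → 7.6191 [wait]  node(3,3) S=141.9333 payoff=0.0000 vs cont=1.9150 → 1.9150 [wait]  ⇒ S*(3)=48.6305
t_2: node(2,0) S=58.1350 payoff=26.9850 vs cont=27.4680 → 27.4680 [wait]  node(2,1) S=83.0800 payoff=2.0400 vs cont=13.2463 → 13.2463 [wait]  node(2,2) S=118.7285 payoff=0.0000 vs cont=4.7013 → 4.7013 [wait]  ⇒ S*(2)=-
t_1: node(1,0) S=69.4972 payoff=15.6228 vs cont=20.0639 → 20.0639 [wait]  node(1,1) S=99.3175 payoff=0.0000 vs cont=8.8474 → 8.8474 [wait]  ⇒ S*(1)=-
t_0: node(0,0) S=83.0800 payoff=2.0400 vs cont=14.2488 → 14.2488 [wait]  ⇒ S*(0)=-

price = 14.2488
boundary = - - - 48.6305 40.6799 48.6305 58.1350 48.6305 58.1350
tree:
14.2488
20.0639 8.8474
27.4680 13.2463 4.7013
36.4895 19.2551 7.6191 1.9150
44.4401 27.0408 12.0287 3.4240 0.4578
51.0909 36.4895 18.3853 6.0138 0.9275 0.0000
56.6544 44.4401 26.9850 10.3139 1.8790 0.0000 0.0000
61.3082 51.0909 36.4895 17.1074 3.8066 0.0000 0.0000 0.0000
65.2012 56.6544 44.4401 26.9850 7.7116 0.0000 0.0000 0.0000 0.0000
68.4578 61.3082 51.0909 36.4895 15.6228 0.0000 0.0000 0.0000 0.0000 0.0000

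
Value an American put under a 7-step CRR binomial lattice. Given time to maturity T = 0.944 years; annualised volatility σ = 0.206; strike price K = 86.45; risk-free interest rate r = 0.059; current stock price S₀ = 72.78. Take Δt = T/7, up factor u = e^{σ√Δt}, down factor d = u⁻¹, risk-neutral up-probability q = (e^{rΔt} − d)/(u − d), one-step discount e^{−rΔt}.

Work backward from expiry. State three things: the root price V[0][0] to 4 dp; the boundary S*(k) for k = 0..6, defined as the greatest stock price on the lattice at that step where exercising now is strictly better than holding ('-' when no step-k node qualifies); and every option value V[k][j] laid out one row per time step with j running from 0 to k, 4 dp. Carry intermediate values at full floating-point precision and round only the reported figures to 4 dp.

params: Δt=0.13486 u=1.07858 d=0.92714 q=0.53384 e^(-rΔt)=0.99207
t_7 payoffs: 43.5918 36.5912 28.4471 18.9726 7.9506 0.0000 0.0000 0.0000
t_6: node(6,0) S=46.2262 payoff=40.2238 vs cont=39.5387 → 40.2238 [stop]  node(6,1) S=53.7769 payoff=32.6731 vs cont=31.9880 → 32.6731 [stop]  node(6,2) S=62.5610 payoff=23.8890 vs cont=23.2038 → 23.8890 [stop]  node(6,3) S=72.7800 payoff=13.6700 vs cont=12.9849 → 13.6700 [stop]  node(6,4) S=84.6682 payoff=1.7818 vs cont=3.6769 → 3.6769 [wait]  node(6,5) S=98.4982 payoff=0.0000 vs cont=0.0000 → 0.0000 [wait]  node(6,6) S=114.5872 payoff=0.0000 vs cont=0.0000 → 0.0000 [wait]  ⇒ S*(6)=72.7800
t_5: node(5,0) S=49.8588 payoff=36.5912 vs cont=35.9061 → 36.5912 [stop]  node(5,1) S=58.0029 payoff=28.4471 vs cont=27.7619 → 28.4471 [stop]  node(5,2) S=67.4774 payoff=18.9726 vs cont=18.2875 → 18.9726 [stop]  node(5,3) S=78.4994 payoff=7.9506 vs cont=8.2692 → 8.2692 [wait]  node(5,4) S=91.3217 payoff=0.0000 vs cont=1.7004 → 1.7004 [wait]  node(5,5) S=106.2386 payoff=0.0000 vs cont=0.0000 → 0.0000 [wait]  ⇒ S*(5)=67.4774
t_4: node(4,0) S=53.7769 payoff=32.6731 vs cont=31.9880 → 32.6731 [stop]  node(4,1) S=62.5610 payoff=23.8890 vs cont=23.2038 → 23.8890 [stop]  node(4,2) S=72.7800 payoff=13.6700 vs cont=13.1536 → 13.6700 [stop]  node(4,3) S=84.6682 payoff=1.7818 vs cont=4.7247 → 4.7247 [wait]  node(4,4) S=98.4982 payoff=0.0000 vs cont=0.7864 → 0.7864 [wait]  ⇒ S*(4)=72.7800
t_3: node(3,0) S=58.0029 payoff=28.4471 vs cont=27.7619 → 28.4471 [stop]  node(3,1) S=67.4774 payoff=18.9726 vs cont=18.2875 → 18.9726 [stop]  node(3,2) S=78.4994 payoff=7.9506 vs cont=8.8241 → 8.8241 [wait]  node(3,3) S=91.3217 payoff=0.0000 vs cont=2.6015 → 2.6015 [wait]  ⇒ S*(3)=67.4774
t_2: node(2,0) S=62.5610 payoff=23.8890 vs cont=23.2038 → 23.8890 [stop]  node(2,1) S=72.7800 payoff=13.6700 vs cont=13.4475 → 13.6700 [stop]  node(2,2) S=84.6682 payoff=1.7818 vs cont=5.4586 → 5.4586 [wait]  ⇒ S*(2)=72.7800
t_1: node(1,0) S=67.4774 payoff=18.9726 vs cont=18.2875 → 18.9726 [stop]  node(1,1) S=78.4994 payoff=7.9506 vs cont=9.2128 → 9.2128 [wait]  ⇒ S*(1)=67.4774
t_0: node(0,0) S=72.7800 payoff=13.6700 vs cont=13.6533 → 13.6700 [stop]  ⇒ S*(0)=72.7800

price = 13.6700
boundary = 72.7800 67.4774 72.7800 67.4774 72.7800 67.4774 72.7800
tree:
13.6700
18.9726 9.2128
23.8890 13.6700 5.4586
28.4471 18.9726 8.8241 2.6015
32.6731 23.8890 13.6700 4.7247 0.7864
36.5912 28.4471 18.9726 8.2692 1.7004 0.0000
40.2238 32.6731 23.8890 13.6700 3.6769 0.0000 0.0000
43.5918 36.5912 28.4471 18.9726 7.9506 0.0000 0.0000 0.0000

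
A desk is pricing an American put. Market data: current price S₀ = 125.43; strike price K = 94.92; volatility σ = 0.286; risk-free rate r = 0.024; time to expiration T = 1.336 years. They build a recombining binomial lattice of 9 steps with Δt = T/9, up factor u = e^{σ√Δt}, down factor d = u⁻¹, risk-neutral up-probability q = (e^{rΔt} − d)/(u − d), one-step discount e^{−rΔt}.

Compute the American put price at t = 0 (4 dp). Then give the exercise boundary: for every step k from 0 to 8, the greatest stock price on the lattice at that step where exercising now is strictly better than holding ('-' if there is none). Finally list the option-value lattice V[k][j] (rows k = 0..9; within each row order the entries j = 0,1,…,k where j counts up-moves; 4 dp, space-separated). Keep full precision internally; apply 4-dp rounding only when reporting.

params: Δt=0.14844 u=1.11649 d=0.89566 q=0.48864 e^(-rΔt)=0.99644
t_9 payoffs: 48.3934 36.9221 22.6224 4.7972 0.0000 0.0000 0.0000 0.0000 0.0000 0.0000
t_8: node(8,0) S=51.9466 payoff=42.9734 vs cont=42.6358 → 42.9734 [stop]  node(8,1) S=64.7542 payoff=30.1658 vs cont=29.8282 → 30.1658 [stop]  node(8,2) S=80.7196 payoff=14.2004 vs cont=13.8628 → 14.2004 [stop]  node(8,3) S=100.6214 payoff=0.0000 vs cont=2.4444 → 2.4444 [wait]  node(8,4) S=125.4300 payoff=0.0000 vs cont=0.0000 → 0.0000 [wait]  node(8,5) S=156.3553 payoff=0.0000 vs cont=0.0000 → 0.0000 [wait]  node(8,6) S=194.9053 payoff=0.0000 vs cont=0.0000 → 0.0000 [wait]  node(8,7) S=242.9600 payoff=0.0000 vs cont=0.0000 → 0.0000 [wait]  node(8,8) S=302.8627 payoff=0.0000 vs cont=0.0000 → 0.0000 [wait]  ⇒ S*(8)=80.7196
t_7: node(7,0) S=57.9979 payoff=36.9221 vs cont=36.5845 → 36.9221 [stop]  node(7,1) S=72.2976 payoff=22.6224 vs cont=22.2849 → 22.6224 [stop]  node(7,2) S=90.1228 payoff=4.7972 vs cont=8.4258 → 8.4258 [wait]  node(7,3) S=112.3430 payoff=0.0000 vs cont=1.2455 → 1.2455 [wait]  node(7,4) S=140.0416 payoff=0.0000 vs cont=0.0000 → 0.0000 [wait]  node(7,5) S=174.5694 payoff=0.0000 vs cont=0.0000 → 0.0000 [wait]  node(7,6) S=217.6102 payoff=0.0000 vs cont=0.0000 → 0.0000 [wait]  node(7,7) S=271.2628 payoff=0.0000 vs cont=0.0000 → 0.0000 [wait]  ⇒ S*(7)=72.2976
t_6: node(6,0) S=64.7542 payoff=30.1658 vs cont=29.8282 → 30.1658 [stop]  node(6,1) S=80.7196 payoff=14.2004 vs cont=15.6296 → 15.6296 [wait]  node(6,2) S=100.6214 payoff=0.0000 vs cont=4.8997 → 4.8997 [wait]  node(6,3) S=125.4300 payoff=0.0000 vs cont=0.6346 → 0.6346 [wait]  node(6,4) S=156.3553 payoff=0.0000 vs cont=0.0000 → 0.0000 [wait]  node(6,5) S=194.9053 payoff=0.0000 vs cont=0.0000 → 0.0000 [wait]  node(6,6) S=242.9600 payoff=0.0000 vs cont=0.0000 → 0.0000 [wait]  ⇒ S*(6)=64.7542
t_5: node(5,0) S=72.2976 payoff=22.6224 vs cont=22.9808 → 22.9808 [wait]  node(5,1) S=90.1228 payoff=4.7972 vs cont=10.3496 → 10.3496 [wait]  node(5,2) S=112.3430 payoff=0.0000 vs cont=2.8056 → 2.8056 [wait]  node(5,3) S=140.0416 payoff=0.0000 vs cont=0.3234 → 0.3234 [wait]  node(5,4) S=174.5694 payoff=0.0000 vs cont=0.0000 → 0.0000 [wait]  node(5,5) S=217.6102 payoff=0.0000 vs cont=0.0000 → 0.0000 [wait]  ⇒ S*(5)=-
t_4: node(4,0) S=80.7196 payoff=14.2004 vs cont=16.7489 → 16.7489 [wait]  node(4,1) S=100.6214 payoff=0.0000 vs cont=6.6396 → 6.6396 [wait]  node(4,2) S=125.4300 payoff=0.0000 vs cont=1.5870 → 1.5870 [wait]  node(4,3) S=156.3553 payoff=0.0000 vs cont=0.1648 → 0.1648 [wait]  node(4,4) S=194.9053 payoff=0.0000 vs cont=0.0000 → 0.0000 [wait]  ⇒ S*(4)=-
t_3: node(3,0) S=90.1228 payoff=4.7972 vs cont=11.7671 → 11.7671 [wait]  node(3,1) S=112.3430 payoff=0.0000 vs cont=4.1559 → 4.1559 [wait]  node(3,2) S=140.0416 payoff=0.0000 vs cont=0.8889 → 0.8889 [wait]  node(3,3) S=174.5694 payoff=0.0000 vs cont=0.0840 → 0.0840 [wait]  ⇒ S*(3)=-
t_2: node(2,0) S=100.6214 payoff=0.0000 vs cont=8.0193 → 8.0193 [wait]  node(2,1) S=125.4300 payoff=0.0000 vs cont=2.5504 → 2.5504 [wait]  node(2,2) S=156.3553 payoff=0.0000 vs cont=0.4938 → 0.4938 [wait]  ⇒ S*(2)=-
t_1: node(1,0) S=112.3430 payoff=0.0000 vs cont=5.3279 → 5.3279 [wait]  node(1,1) S=140.0416 payoff=0.0000 vs cont=1.5399 → 1.5399 [wait]  ⇒ S*(1)=-
t_0: node(0,0) S=125.4300 payoff=0.0000 vs cont=3.4646 → 3.4646 [wait]  ⇒ S*(0)=-

price = 3.4646
boundary = - - - - - - 64.7542 72.2976 80.7196
tree:
3.4646
5.3279 1.5399
8.0193 2.5504 0.4938
11.7671 4.1559 0.8889 0.0840
16.7489 6.6396 1.5870 0.1648 0.0000
22.9808 10.3496 2.8056 0.3234 0.0000 0.0000
30.1658 15.6296 4.8997 0.6346 0.0000 0.0000 0.0000
36.9221 22.6224 8.4258 1.2455 0.0000 0.0000 0.0000 0.0000
42.9734 30.1658 14.2004 2.4444 0.0000 0.0000 0.0000 0.0000 0.0000
48.3934 36.9221 22.6224 4.7972 0.0000 0.0000 0.0000 0.0000 0.0000 0.0000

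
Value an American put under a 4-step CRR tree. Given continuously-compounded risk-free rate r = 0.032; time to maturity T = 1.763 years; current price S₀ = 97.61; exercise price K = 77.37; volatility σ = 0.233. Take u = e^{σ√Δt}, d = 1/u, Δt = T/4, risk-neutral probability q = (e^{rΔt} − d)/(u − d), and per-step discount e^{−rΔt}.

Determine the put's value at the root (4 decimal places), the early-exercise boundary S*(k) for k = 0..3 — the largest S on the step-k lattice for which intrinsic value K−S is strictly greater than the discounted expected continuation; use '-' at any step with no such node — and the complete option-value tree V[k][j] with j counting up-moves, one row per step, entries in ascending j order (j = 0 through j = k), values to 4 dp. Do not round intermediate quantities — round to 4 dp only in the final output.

price = 2.8233
boundary = - - - 61.3700
tree:
2.8233
5.1326 0.6580
9.1686 1.3540 0.0000
16.0000 2.7862 0.0000 0.0000
24.7953 5.7333 0.0000 0.0000 0.0000

params: Δt=0.44075 u=1.16729 d=0.85668 q=0.50713 e^(-rΔt)=0.98599
t_4 payoffs: 24.7953 5.7333 0.0000 0.0000 0.0000
t_3: node(3,0) S=61.3700 payoff=16.0000 vs cont=14.9165 → 16.0000 [stop]  node(3,1) S=83.6209 payoff=0.0000 vs cont=2.7862 → 2.7862 [wait]  node(3,2) S=113.9394 payoff=0.0000 vs cont=0.0000 → 0.0000 [wait]  node(3,3) S=155.2504 payoff=0.0000 vs cont=0.0000 → 0.0000 [wait]  ⇒ S*(3)=61.3700
t_2: node(2,0) S=71.6367 payoff=5.7333 vs cont=9.1686 → 9.1686 [wait]  node(2,1) S=97.6100 payoff=0.0000 vs cont=1.3540 → 1.3540 [wait]  node(2,2) S=133.0005 payoff=0.0000 vs cont=0.0000 → 0.0000 [wait]  ⇒ S*(2)=-
t_1: node(1,0) S=83.6209 payoff=0.0000 vs cont=5.1326 → 5.1326 [wait]  node(1,1) S=113.9394 payoff=0.0000 vs cont=0.6580 → 0.6580 [wait]  ⇒ S*(1)=-
t_0: node(0,0) S=97.6100 payoff=0.0000 vs cont=2.8233 → 2.8233 [wait]  ⇒ S*(0)=-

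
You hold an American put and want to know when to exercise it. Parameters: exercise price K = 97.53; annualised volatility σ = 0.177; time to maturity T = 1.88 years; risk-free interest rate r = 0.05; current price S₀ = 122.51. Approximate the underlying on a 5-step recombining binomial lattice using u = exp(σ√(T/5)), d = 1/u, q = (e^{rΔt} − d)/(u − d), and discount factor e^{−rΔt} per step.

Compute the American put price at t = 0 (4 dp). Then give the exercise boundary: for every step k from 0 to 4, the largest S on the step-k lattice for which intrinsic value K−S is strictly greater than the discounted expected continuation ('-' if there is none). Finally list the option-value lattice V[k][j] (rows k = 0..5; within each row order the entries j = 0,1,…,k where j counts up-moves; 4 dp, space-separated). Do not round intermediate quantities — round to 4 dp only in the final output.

params: Δt=0.37600 u=1.11464 d=0.89715 q=0.56015 e^(-rΔt)=0.98138
t_5 payoffs: 26.3280 9.0665 0.0000 0.0000 0.0000 0.0000
t_4: node(4,0) S=79.3648 payoff=18.1652 vs cont=16.3487 → 18.1652 [stop]  node(4,1) S=98.6052 payoff=0.0000 vs cont=3.9136 → 3.9136 [wait]  node(4,2) S=122.5100 payoff=0.0000 vs cont=0.0000 → 0.0000 [wait]  node(4,3) S=152.2100 payoff=0.0000 vs cont=0.0000 → 0.0000 [wait]  node(4,4) S=189.1102 payoff=0.0000 vs cont=0.0000 → 0.0000 [wait]  ⇒ S*(4)=79.3648
t_3: node(3,0) S=88.4635 payoff=9.0665 vs cont=9.9926 → 9.9926 [wait]  node(3,1) S=109.9096 payoff=0.0000 vs cont=1.6894 → 1.6894 [wait]  node(3,2) S=136.5549 payoff=0.0000 vs cont=0.0000 → 0.0000 [wait]  node(3,3) S=169.6599 payoff=0.0000 vs cont=0.0000 → 0.0000 [wait]  ⇒ S*(3)=-
t_2: node(2,0) S=98.6052 payoff=0.0000 vs cont=5.2420 → 5.2420 [wait]  node(2,1) S=122.5100 payoff=0.0000 vs cont=0.7292 → 0.7292 [wait]  node(2,2) S=152.2100 payoff=0.0000 vs cont=0.0000 → 0.0000 [wait]  ⇒ S*(2)=-
t_1: node(1,0) S=109.9096 payoff=0.0000 vs cont=2.6636 → 2.6636 [wait]  node(1,1) S=136.5549 payoff=0.0000 vs cont=0.3148 → 0.3148 [wait]  ⇒ S*(1)=-
t_0: node(0,0) S=122.5100 payoff=0.0000 vs cont=1.3228 → 1.3228 [wait]  ⇒ S*(0)=-

price = 1.3228
boundary = - - - - 79.3648
tree:
1.3228
2.6636 0.3148
5.2420 0.7292 0.0000
9.9926 1.6894 0.0000 0.0000
18.1652 3.9136 0.0000 0.0000 0.0000
26.3280 9.0665 0.0000 0.0000 0.0000 0.0000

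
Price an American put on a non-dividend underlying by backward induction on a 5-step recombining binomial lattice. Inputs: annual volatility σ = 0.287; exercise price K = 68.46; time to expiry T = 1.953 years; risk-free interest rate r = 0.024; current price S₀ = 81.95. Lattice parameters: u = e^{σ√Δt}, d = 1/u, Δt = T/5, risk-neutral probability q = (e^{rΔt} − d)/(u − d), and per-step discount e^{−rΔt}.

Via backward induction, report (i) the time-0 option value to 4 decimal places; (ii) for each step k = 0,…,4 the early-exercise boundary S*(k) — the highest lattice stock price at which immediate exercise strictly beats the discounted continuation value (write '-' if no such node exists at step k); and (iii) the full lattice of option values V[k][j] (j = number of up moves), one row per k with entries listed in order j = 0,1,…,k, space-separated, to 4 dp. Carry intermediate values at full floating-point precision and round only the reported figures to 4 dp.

params: Δt=0.39060 u=1.19646 d=0.83580 q=0.48139 e^(-rΔt)=0.99067
t_5 payoffs: 35.0364 20.6133 0.0000 0.0000 0.0000 0.0000
t_4: node(4,0) S=39.9901 payoff=28.4699 vs cont=27.8311 → 28.4699 [stop]  node(4,1) S=57.2467 payoff=11.2133 vs cont=10.5905 → 11.2133 [stop]  node(4,2) S=81.9500 payoff=0.0000 vs cont=0.0000 → 0.0000 [wait]  node(4,3) S=117.3133 payoff=0.0000 vs cont=0.0000 → 0.0000 [wait]  node(4,4) S=167.9366 payoff=0.0000 vs cont=0.0000 → 0.0000 [wait]  ⇒ S*(4)=57.2467
t_3: node(3,0) S=47.8467 payoff=20.6133 vs cont=19.9746 → 20.6133 [stop]  node(3,1) S=68.4936 payoff=0.0000 vs cont=5.7610 → 5.7610 [wait]  node(3,2) S=98.0501 payoff=0.0000 vs cont=0.0000 → 0.0000 [wait]  node(3,3) S=140.3609 payoff=0.0000 vs cont=0.0000 → 0.0000 [wait]  ⇒ S*(3)=47.8467
t_2: node(2,0) S=57.2467 payoff=11.2133 vs cont=13.3379 → 13.3379 [wait]  node(2,1) S=81.9500 payoff=0.0000 vs cont=2.9598 → 2.9598 [wait]  node(2,2) S=117.3133 payoff=0.0000 vs cont=0.0000 → 0.0000 [wait]  ⇒ S*(2)=-
t_1: node(1,0) S=68.4936 payoff=0.0000 vs cont=8.2642 → 8.2642 [wait]  node(1,1) S=98.0501 payoff=0.0000 vs cont=1.5207 → 1.5207 [wait]  ⇒ S*(1)=-
t_0: node(0,0) S=81.9500 payoff=0.0000 vs cont=4.9711 → 4.9711 [wait]  ⇒ S*(0)=-

price = 4.9711
boundary = - - - 47.8467 57.2467
tree:
4.9711
8.2642 1.5207
13.3379 2.9598 0.0000
20.6133 5.7610 0.0000 0.0000
28.4699 11.2133 0.0000 0.0000 0.0000
35.0364 20.6133 0.0000 0.0000 0.0000 0.0000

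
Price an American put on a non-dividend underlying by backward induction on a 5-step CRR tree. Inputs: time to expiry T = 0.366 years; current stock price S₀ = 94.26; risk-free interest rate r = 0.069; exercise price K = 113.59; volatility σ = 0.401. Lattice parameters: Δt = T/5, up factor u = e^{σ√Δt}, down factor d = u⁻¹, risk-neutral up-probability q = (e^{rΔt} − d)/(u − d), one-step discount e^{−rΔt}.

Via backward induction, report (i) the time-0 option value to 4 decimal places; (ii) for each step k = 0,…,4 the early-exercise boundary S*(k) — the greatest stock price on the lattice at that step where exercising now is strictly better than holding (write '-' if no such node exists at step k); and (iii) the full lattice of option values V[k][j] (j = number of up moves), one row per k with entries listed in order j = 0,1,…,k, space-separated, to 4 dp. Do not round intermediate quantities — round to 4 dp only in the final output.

price = 21.2887
boundary = - 84.5687 75.8738 84.5687 94.2600
tree:
21.2887
29.0213 13.6548
37.7162 20.3730 6.9729
45.5171 29.0213 11.8000 2.1429
52.5160 37.7162 19.3300 4.2749 0.0000
58.7953 45.5171 29.0213 8.5281 0.0000 0.0000

Δt=0.07320  u=1.11460  d=0.89719  q=0.49619  discount=0.99496
step 5 (expiry): payoffs max(K−S,0) = 58.7953 45.5171 29.0213 8.5281 0.0000 0.0000
step 4: (k=4,j=0): S=61.0740, (K−S)⁺=52.5160, hold=51.9437 ⇒ V=52.5160 exercise | (k=4,j=1): S=75.8738, (K−S)⁺=37.7162, hold=37.1439 ⇒ V=37.7162 exercise | (k=4,j=2): S=94.2600, (K−S)⁺=19.3300, hold=18.7577 ⇒ V=19.3300 exercise | (k=4,j=3): S=117.1016, (K−S)⁺=0.0000, hold=4.2749 ⇒ V=4.2749 continue | (k=4,j=4): S=145.4783, (K−S)⁺=0.0000, hold=0.0000 ⇒ V=0.0000 continue  boundary S*=94.2600
step 3: (k=3,j=0): S=68.0729, (K−S)⁺=45.5171, hold=44.9448 ⇒ V=45.5171 exercise | (k=3,j=1): S=84.5687, (K−S)⁺=29.0213, hold=28.4490 ⇒ V=29.0213 exercise | (k=3,j=2): S=105.0619, (K−S)⁺=8.5281, hold=11.8000 ⇒ V=11.8000 continue | (k=3,j=3): S=130.5211, (K−S)⁺=0.0000, hold=2.1429 ⇒ V=2.1429 continue  boundary S*=84.5687
step 2: (k=2,j=0): S=75.8738, (K−S)⁺=37.7162, hold=37.1439 ⇒ V=37.7162 exercise | (k=2,j=1): S=94.2600, (K−S)⁺=19.3300, hold=20.3730 ⇒ V=20.3730 continue | (k=2,j=2): S=117.1016, (K−S)⁺=0.0000, hold=6.9729 ⇒ V=6.9729 continue  boundary S*=75.8738
step 1: (k=1,j=0): S=84.5687, (K−S)⁺=29.0213, hold=28.9639 ⇒ V=29.0213 exercise | (k=1,j=1): S=105.0619, (K−S)⁺=8.5281, hold=13.6548 ⇒ V=13.6548 continue  boundary S*=84.5687
step 0: (k=0,j=0): S=94.2600, (K−S)⁺=19.3300, hold=21.2887 ⇒ V=21.2887 continue  boundary S*=-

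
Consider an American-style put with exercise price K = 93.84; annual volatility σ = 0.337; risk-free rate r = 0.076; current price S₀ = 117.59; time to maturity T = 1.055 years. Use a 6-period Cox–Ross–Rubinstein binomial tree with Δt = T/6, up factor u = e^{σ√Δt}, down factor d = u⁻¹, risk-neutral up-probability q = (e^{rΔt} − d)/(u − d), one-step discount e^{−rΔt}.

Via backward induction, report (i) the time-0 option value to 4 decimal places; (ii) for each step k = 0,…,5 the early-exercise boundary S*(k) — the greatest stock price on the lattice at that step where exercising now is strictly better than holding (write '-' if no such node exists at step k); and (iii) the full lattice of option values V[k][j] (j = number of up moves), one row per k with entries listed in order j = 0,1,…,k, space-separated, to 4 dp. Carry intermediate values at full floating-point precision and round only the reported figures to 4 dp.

price = 3.9958
boundary = - - - - 66.8168 76.9585
tree:
3.9958
6.7572 1.4706
11.1380 2.7621 0.2792
17.7536 5.1293 0.5800 0.0000
27.0232 9.3910 1.2049 0.0000 0.0000
35.8285 16.8815 2.5032 0.0000 0.0000 0.0000
43.4734 27.0232 5.2004 0.0000 0.0000 0.0000 0.0000

Δt=0.17583, u=1.15178, d=0.86822, q=0.51217, disc=e^(-rΔt)=0.98673
k=6 terminal: V=max(K-S,0) → 43.4734 27.0232 5.2004 0.0000 0.0000 0.0000 0.0000
k=5: j=0 S=58.0115 intr=35.8285 cont=34.5828 V=35.8285[EX]; j=1 S=76.9585 intr=16.8815 cont=15.6358 V=16.8815[EX]; j=2 S=102.0938 intr=0.0000 cont=2.5032 V=2.5032[hold]; j=3 S=135.4383 intr=0.0000 cont=0.0000 V=0.0000[hold]; j=4 S=179.6735 intr=0.0000 cont=0.0000 V=0.0000[hold]; j=5 S=238.3562 intr=0.0000 cont=0.0000 V=0.0000[hold]  S*(5)=76.9585
k=4: j=0 S=66.8168 intr=27.0232 cont=25.7776 V=27.0232[EX]; j=1 S=88.6396 intr=5.2004 cont=9.3910 V=9.3910[hold]; j=2 S=117.5900 intr=0.0000 cont=1.2049 V=1.2049[hold]; j=3 S=155.9958 intr=0.0000 cont=0.0000 V=0.0000[hold]; j=4 S=206.9452 intr=0.0000 cont=0.0000 V=0.0000[hold]  S*(4)=66.8168
k=3: j=0 S=76.9585 intr=16.8815 cont=17.7536 V=17.7536[hold]; j=1 S=102.0938 intr=0.0000 cont=5.1293 V=5.1293[hold]; j=2 S=135.4383 intr=0.0000 cont=0.5800 V=0.5800[hold]; j=3 S=179.6735 intr=0.0000 cont=0.0000 V=0.0000[hold]  S*(3)=-
k=2: j=0 S=88.6396 intr=5.2004 cont=11.1380 V=11.1380[hold]; j=1 S=117.5900 intr=0.0000 cont=2.7621 V=2.7621[hold]; j=2 S=155.9958 intr=0.0000 cont=0.2792 V=0.2792[hold]  S*(2)=-
k=1: j=0 S=102.0938 intr=0.0000 cont=6.7572 V=6.7572[hold]; j=1 S=135.4383 intr=0.0000 cont=1.4706 V=1.4706[hold]  S*(1)=-
k=0: j=0 S=117.5900 intr=0.0000 cont=3.9958 V=3.9958[hold]  S*(0)=-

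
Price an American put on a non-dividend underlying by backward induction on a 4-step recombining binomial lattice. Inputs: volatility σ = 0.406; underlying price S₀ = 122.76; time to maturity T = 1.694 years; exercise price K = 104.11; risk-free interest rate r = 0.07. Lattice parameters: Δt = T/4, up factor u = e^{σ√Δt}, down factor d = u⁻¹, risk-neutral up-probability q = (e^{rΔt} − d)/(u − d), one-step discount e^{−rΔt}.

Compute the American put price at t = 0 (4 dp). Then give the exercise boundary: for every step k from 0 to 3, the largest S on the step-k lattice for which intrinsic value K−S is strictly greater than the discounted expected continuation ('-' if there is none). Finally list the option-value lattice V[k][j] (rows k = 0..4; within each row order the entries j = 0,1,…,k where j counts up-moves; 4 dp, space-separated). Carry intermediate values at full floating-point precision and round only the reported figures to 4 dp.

price = 11.4174
boundary = - - 72.3711 55.5673
tree:
11.4174
19.3918 3.8381
31.7389 7.7614 0.0000
48.5427 15.6952 0.0000 0.0000
61.4448 31.7389 0.0000 0.0000 0.0000

params: Δt=0.42350 u=1.30240 d=0.76781 q=0.49061 e^(-rΔt)=0.97079
t_4 payoffs: 61.4448 31.7389 0.0000 0.0000 0.0000
t_3: node(3,0) S=55.5673 payoff=48.5427 vs cont=45.5017 → 48.5427 [stop]  node(3,1) S=94.2564 payoff=9.8536 vs cont=15.6952 → 15.6952 [wait]  node(3,2) S=159.8832 payoff=0.0000 vs cont=0.0000 → 0.0000 [wait]  node(3,3) S=271.2030 payoff=0.0000 vs cont=0.0000 → 0.0000 [wait]  ⇒ S*(3)=55.5673
t_2: node(2,0) S=72.3711 payoff=31.7389 vs cont=31.4801 → 31.7389 [stop]  node(2,1) S=122.7600 payoff=0.0000 vs cont=7.7614 → 7.7614 [wait]  node(2,2) S=208.2325 payoff=0.0000 vs cont=0.0000 → 0.0000 [wait]  ⇒ S*(2)=72.3711
t_1: node(1,0) S=94.2564 payoff=9.8536 vs cont=19.3918 → 19.3918 [wait]  node(1,1) S=159.8832 payoff=0.0000 vs cont=3.8381 → 3.8381 [wait]  ⇒ S*(1)=-
t_0: node(0,0) S=122.7600 payoff=0.0000 vs cont=11.4174 → 11.4174 [wait]  ⇒ S*(0)=-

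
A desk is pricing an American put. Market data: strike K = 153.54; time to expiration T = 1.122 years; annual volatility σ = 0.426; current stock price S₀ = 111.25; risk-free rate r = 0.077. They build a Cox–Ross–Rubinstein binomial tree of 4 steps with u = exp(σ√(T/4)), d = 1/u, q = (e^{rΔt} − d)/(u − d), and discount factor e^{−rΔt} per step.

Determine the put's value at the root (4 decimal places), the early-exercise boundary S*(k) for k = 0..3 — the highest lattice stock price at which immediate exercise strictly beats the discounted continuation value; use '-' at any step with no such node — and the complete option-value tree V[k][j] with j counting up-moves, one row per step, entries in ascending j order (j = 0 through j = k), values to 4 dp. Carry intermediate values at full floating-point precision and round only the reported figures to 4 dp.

price = 44.7626
boundary = - 88.7799 70.8483 88.7799
tree:
44.7626
64.7601 26.0864
82.6917 42.3300 10.4599
97.0015 64.7601 21.0321 0.0000
108.4210 82.6917 42.2900 0.0000 0.0000

params: Δt=0.28050 u=1.25310 d=0.79802 q=0.49181 e^(-rΔt)=0.97863
t_4 payoffs: 108.4210 82.6917 42.2900 0.0000 0.0000
t_3: node(3,0) S=56.5385 payoff=97.0015 vs cont=93.7208 → 97.0015 [stop]  node(3,1) S=88.7799 payoff=64.7601 vs cont=61.4794 → 64.7601 [stop]  node(3,2) S=139.4072 payoff=14.1328 vs cont=21.0321 → 21.0321 [wait]  node(3,3) S=218.9049 payoff=0.0000 vs cont=0.0000 → 0.0000 [wait]  ⇒ S*(3)=88.7799
t_2: node(2,0) S=70.8483 payoff=82.6917 vs cont=79.4110 → 82.6917 [stop]  node(2,1) S=111.2500 payoff=42.2900 vs cont=42.3300 → 42.3300 [wait]  node(2,2) S=174.6909 payoff=0.0000 vs cont=10.4599 → 10.4599 [wait]  ⇒ S*(2)=70.8483
t_1: node(1,0) S=88.7799 payoff=64.7601 vs cont=61.4986 → 64.7601 [stop]  node(1,1) S=139.4072 payoff=14.1328 vs cont=26.0864 → 26.0864 [wait]  ⇒ S*(1)=88.7799
t_0: node(0,0) S=111.2500 payoff=42.2900 vs cont=44.7626 → 44.7626 [wait]  ⇒ S*(0)=-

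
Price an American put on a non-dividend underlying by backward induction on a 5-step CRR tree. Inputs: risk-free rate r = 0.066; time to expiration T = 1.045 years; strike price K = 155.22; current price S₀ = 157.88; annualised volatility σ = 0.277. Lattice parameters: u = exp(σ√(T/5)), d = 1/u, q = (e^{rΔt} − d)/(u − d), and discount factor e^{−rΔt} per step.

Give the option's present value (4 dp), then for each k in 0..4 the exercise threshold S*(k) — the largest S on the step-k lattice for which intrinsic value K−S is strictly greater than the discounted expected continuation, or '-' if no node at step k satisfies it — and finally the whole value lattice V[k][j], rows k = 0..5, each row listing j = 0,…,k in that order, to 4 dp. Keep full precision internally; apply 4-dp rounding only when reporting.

price = 12.9681
boundary = - - 122.5557 107.9784 122.5557
tree:
12.9681
20.9922 5.9963
32.6643 10.9075 1.6777
47.2416 19.2766 3.5666 0.0000
60.0851 32.6643 7.5822 0.0000 0.0000
71.4009 47.2416 16.1190 0.0000 0.0000 0.0000

Δt=0.20900  u=1.13500  d=0.88106  q=0.52308  discount=0.98630
step 5 (expiry): payoffs max(K−S,0) = 71.4009 47.2416 16.1190 0.0000 0.0000 0.0000
step 4: (k=4,j=0): S=95.1349, (K−S)⁺=60.0851, hold=57.9587 ⇒ V=60.0851 exercise | (k=4,j=1): S=122.5557, (K−S)⁺=32.6643, hold=30.5379 ⇒ V=32.6643 exercise | (k=4,j=2): S=157.8800, (K−S)⁺=0.0000, hold=7.5822 ⇒ V=7.5822 continue | (k=4,j=3): S=203.3858, (K−S)⁺=0.0000, hold=0.0000 ⇒ V=0.0000 continue | (k=4,j=4): S=262.0078, (K−S)⁺=0.0000, hold=0.0000 ⇒ V=0.0000 continue  boundary S*=122.5557
step 3: (k=3,j=0): S=107.9784, (K−S)⁺=47.2416, hold=45.1152 ⇒ V=47.2416 exercise | (k=3,j=1): S=139.1010, (K−S)⁺=16.1190, hold=19.2766 ⇒ V=19.2766 continue | (k=3,j=2): S=179.1942, (K−S)⁺=0.0000, hold=3.5666 ⇒ V=3.5666 continue | (k=3,j=3): S=230.8434, (K−S)⁺=0.0000, hold=0.0000 ⇒ V=0.0000 continue  boundary S*=107.9784
step 2: (k=2,j=0): S=122.5557, (K−S)⁺=32.6643, hold=32.1670 ⇒ V=32.6643 exercise | (k=2,j=1): S=157.8800, (K−S)⁺=0.0000, hold=10.9075 ⇒ V=10.9075 continue | (k=2,j=2): S=203.3858, (K−S)⁺=0.0000, hold=1.6777 ⇒ V=1.6777 continue  boundary S*=122.5557
step 1: (k=1,j=0): S=139.1010, (K−S)⁺=16.1190, hold=20.9922 ⇒ V=20.9922 continue | (k=1,j=1): S=179.1942, (K−S)⁺=0.0000, hold=5.9963 ⇒ V=5.9963 continue  boundary S*=-
step 0: (k=0,j=0): S=157.8800, (K−S)⁺=0.0000, hold=12.9681 ⇒ V=12.9681 continue  boundary S*=-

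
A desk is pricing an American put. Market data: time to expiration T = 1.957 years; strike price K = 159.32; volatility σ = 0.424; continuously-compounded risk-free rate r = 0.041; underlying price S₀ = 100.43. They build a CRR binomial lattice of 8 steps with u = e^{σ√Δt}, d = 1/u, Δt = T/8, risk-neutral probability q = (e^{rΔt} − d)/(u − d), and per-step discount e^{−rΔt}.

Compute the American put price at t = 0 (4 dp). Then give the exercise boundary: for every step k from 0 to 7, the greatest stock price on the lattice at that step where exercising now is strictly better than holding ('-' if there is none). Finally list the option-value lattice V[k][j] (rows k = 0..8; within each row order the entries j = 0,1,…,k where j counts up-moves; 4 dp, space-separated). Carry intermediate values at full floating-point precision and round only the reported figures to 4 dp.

price = 62.3102
boundary = - 81.4307 66.0257 81.4307 66.0257 81.4307 100.4300 123.8622
tree:
62.3102
77.8893 46.1882
93.2943 61.0263 30.5516
105.7850 77.8893 43.4383 16.7671
115.9127 93.2943 59.5208 26.3489 6.3905
124.1245 105.7850 77.8893 40.2140 11.3785 0.9388
130.7828 115.9127 93.2943 58.8900 20.1500 1.7946 0.0000
136.1814 124.1245 105.7850 77.8893 35.4578 3.4308 0.0000 0.0000
140.5588 130.7828 115.9127 93.2943 58.8900 6.5585 0.0000 0.0000 0.0000

params: Δt=0.24463 u=1.23332 d=0.81082 q=0.47162 e^(-rΔt)=0.99002
t_8 payoffs: 140.5588 130.7828 115.9127 93.2943 58.8900 6.5585 0.0000 0.0000 0.0000
t_7: node(7,0) S=23.1386 payoff=136.1814 vs cont=134.5915 → 136.1814 [stop]  node(7,1) S=35.1955 payoff=124.1245 vs cont=122.5346 → 124.1245 [stop]  node(7,2) S=53.5350 payoff=105.7850 vs cont=104.1951 → 105.7850 [stop]  node(7,3) S=81.4307 payoff=77.8893 vs cont=76.2994 → 77.8893 [stop]  node(7,4) S=123.8622 payoff=35.4578 vs cont=33.8679 → 35.4578 [stop]  node(7,5) S=188.4037 payoff=0.0000 vs cont=3.4308 → 3.4308 [wait]  node(7,6) S=286.5761 payoff=0.0000 vs cont=0.0000 → 0.0000 [wait]  node(7,7) S=435.9037 payoff=0.0000 vs cont=0.0000 → 0.0000 [wait]  ⇒ S*(7)=123.8622
t_6: node(6,0) S=28.5372 payoff=130.7828 vs cont=129.1928 → 130.7828 [stop]  node(6,1) S=43.4073 payoff=115.9127 vs cont=114.3228 → 115.9127 [stop]  node(6,2) S=66.0257 payoff=93.2943 vs cont=91.7044 → 93.2943 [stop]  node(6,3) S=100.4300 payoff=58.8900 vs cont=57.3001 → 58.8900 [stop]  node(6,4) S=152.7615 payoff=6.5585 vs cont=20.1500 → 20.1500 [wait]  node(6,5) S=232.3618 payoff=0.0000 vs cont=1.7946 → 1.7946 [wait]  node(6,6) S=353.4396 payoff=0.0000 vs cont=0.0000 → 0.0000 [wait]  ⇒ S*(6)=100.4300
t_5: node(5,0) S=35.1955 payoff=124.1245 vs cont=122.5346 → 124.1245 [stop]  node(5,1) S=53.5350 payoff=105.7850 vs cont=104.1951 → 105.7850 [stop]  node(5,2) S=81.4307 payoff=77.8893 vs cont=76.2994 → 77.8893 [stop]  node(5,3) S=123.8622 payoff=35.4578 vs cont=40.2140 → 40.2140 [wait]  node(5,4) S=188.4037 payoff=0.0000 vs cont=11.3785 → 11.3785 [wait]  node(5,5) S=286.5761 payoff=0.0000 vs cont=0.9388 → 0.9388 [wait]  ⇒ S*(5)=81.4307
t_4: node(4,0) S=43.4073 payoff=115.9127 vs cont=114.3228 → 115.9127 [stop]  node(4,1) S=66.0257 payoff=93.2943 vs cont=91.7044 → 93.2943 [stop]  node(4,2) S=100.4300 payoff=58.8900 vs cont=59.5208 → 59.5208 [wait]  node(4,3) S=152.7615 payoff=6.5585 vs cont=26.3489 → 26.3489 [wait]  node(4,4) S=232.3618 payoff=0.0000 vs cont=6.3905 → 6.3905 [wait]  ⇒ S*(4)=66.0257
t_3: node(3,0) S=53.5350 payoff=105.7850 vs cont=104.1951 → 105.7850 [stop]  node(3,1) S=81.4307 payoff=77.8893 vs cont=76.5939 → 77.8893 [stop]  node(3,2) S=123.8622 payoff=35.4578 vs cont=43.4383 → 43.4383 [wait]  node(3,3) S=188.4037 payoff=0.0000 vs cont=16.7671 → 16.7671 [wait]  ⇒ S*(3)=81.4307
t_2: node(2,0) S=66.0257 payoff=93.2943 vs cont=91.7044 → 93.2943 [stop]  node(2,1) S=100.4300 payoff=58.8900 vs cont=61.0263 → 61.0263 [wait]  node(2,2) S=152.7615 payoff=6.5585 vs cont=30.5516 → 30.5516 [wait]  ⇒ S*(2)=66.0257
t_1: node(1,0) S=81.4307 payoff=77.8893 vs cont=77.2968 → 77.8893 [stop]  node(1,1) S=123.8622 payoff=35.4578 vs cont=46.1882 → 46.1882 [wait]  ⇒ S*(1)=81.4307
t_0: node(0,0) S=100.4300 payoff=58.8900 vs cont=62.3102 → 62.3102 [wait]  ⇒ S*(0)=-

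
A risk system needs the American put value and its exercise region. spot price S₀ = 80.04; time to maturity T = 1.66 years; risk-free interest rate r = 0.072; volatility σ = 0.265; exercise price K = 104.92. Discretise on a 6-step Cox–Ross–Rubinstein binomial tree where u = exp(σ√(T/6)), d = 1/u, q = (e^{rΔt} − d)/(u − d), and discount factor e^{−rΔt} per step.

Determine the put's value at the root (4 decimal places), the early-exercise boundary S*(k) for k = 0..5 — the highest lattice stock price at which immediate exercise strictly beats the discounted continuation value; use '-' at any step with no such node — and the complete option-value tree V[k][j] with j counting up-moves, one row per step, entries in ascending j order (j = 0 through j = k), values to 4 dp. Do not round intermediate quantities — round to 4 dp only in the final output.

Δt=0.27667, u=1.14957, d=0.86989, q=0.53715, disc=e^(-rΔt)=0.98028
k=6 terminal: V=max(K-S,0) → 70.2387 59.0883 44.3529 24.8800 0.0000 0.0000 0.0000
k=5: j=0 S=39.8686 intr=65.0514 cont=62.9821 V=65.0514[EX]; j=1 S=52.6867 intr=52.2333 cont=50.1639 V=52.2333[EX]; j=2 S=69.6261 intr=35.2939 cont=33.2246 V=35.2939[EX]; j=3 S=92.0116 intr=12.9084 cont=11.2886 V=12.9084[EX]; j=4 S=121.5942 intr=0.0000 cont=0.0000 V=0.0000[hold]; j=5 S=160.6880 intr=0.0000 cont=0.0000 V=0.0000[hold]  S*(5)=92.0116
k=4: j=0 S=45.8317 intr=59.0883 cont=57.0190 V=59.0883[EX]; j=1 S=60.5671 intr=44.3529 cont=42.2836 V=44.3529[EX]; j=2 S=80.0400 intr=24.8800 cont=22.8107 V=24.8800[EX]; j=3 S=105.7737 intr=0.0000 cont=5.8569 V=5.8569[hold]; j=4 S=139.7810 intr=0.0000 cont=0.0000 V=0.0000[hold]  S*(4)=80.0400
k=3: j=0 S=52.6867 intr=52.2333 cont=50.1639 V=52.2333[EX]; j=1 S=69.6261 intr=35.2939 cont=33.2246 V=35.2939[EX]; j=2 S=92.0116 intr=12.9084 cont=14.3726 V=14.3726[hold]; j=3 S=121.5942 intr=0.0000 cont=2.6574 V=2.6574[hold]  S*(3)=69.6261
k=2: j=0 S=60.5671 intr=44.3529 cont=42.2836 V=44.3529[EX]; j=1 S=80.0400 intr=24.8800 cont=23.5816 V=24.8800[EX]; j=2 S=105.7737 intr=0.0000 cont=7.9204 V=7.9204[hold]  S*(2)=80.0400
k=1: j=0 S=69.6261 intr=35.2939 cont=33.2246 V=35.2939[EX]; j=1 S=92.0116 intr=12.9084 cont=15.4592 V=15.4592[hold]  S*(1)=69.6261
k=0: j=0 S=80.0400 intr=24.8800 cont=24.1538 V=24.8800[EX]  S*(0)=80.0400

price = 24.8800
boundary = 80.0400 69.6261 80.0400 69.6261 80.0400 92.0116
tree:
24.8800
35.2939 15.4592
44.3529 24.8800 7.9204
52.2333 35.2939 14.3726 2.6574
59.0883 44.3529 24.8800 5.8569 0.0000
65.0514 52.2333 35.2939 12.9084 0.0000 0.0000
70.2387 59.0883 44.3529 24.8800 0.0000 0.0000 0.0000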